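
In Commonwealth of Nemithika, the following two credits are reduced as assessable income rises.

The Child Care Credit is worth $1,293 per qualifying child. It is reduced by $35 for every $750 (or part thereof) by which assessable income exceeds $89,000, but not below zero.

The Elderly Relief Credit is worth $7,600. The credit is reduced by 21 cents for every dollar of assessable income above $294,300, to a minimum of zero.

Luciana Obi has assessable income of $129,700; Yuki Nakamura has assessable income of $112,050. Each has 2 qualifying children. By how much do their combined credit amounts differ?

$840

Luciana ($129,700): Child Care Credit: base = 2 × $1,293 = $2,586. income exceeds $89,000 by $40,700, which is 55 full-or-partial $750 increments; reduction = 55 × $35 = $1,925, leaving $661. Elderly Relief Credit: $129,700 is at or below the $294,300 threshold, so the full $7,600 applies. total $661 + $7,600 = $8,261
Yuki ($112,050): Child Care Credit: base = 2 × $1,293 = $2,586. income exceeds $89,000 by $23,050, which is 31 full-or-partial $750 increments; reduction = 31 × $35 = $1,085, leaving $1,501. Elderly Relief Credit: $112,050 is at or below the $294,300 threshold, so the full $7,600 applies. total $1,501 + $7,600 = $9,101
Difference: |$8,261 − $9,101| = $840.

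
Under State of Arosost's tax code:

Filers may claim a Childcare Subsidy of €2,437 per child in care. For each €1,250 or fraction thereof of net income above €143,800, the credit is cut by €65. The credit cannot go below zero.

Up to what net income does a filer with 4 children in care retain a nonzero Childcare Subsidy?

€330,050

Full credit = 4 × €2,437 = €9,748.
After 149 increments the reduction is 149 × €65 = €9,685, leaving €63; one more increment wipes it out. Increment 149 ends at excess 149 × €1,250 = €186,250, so the highest qualifying income is €143,800 + €186,250 = €330,050.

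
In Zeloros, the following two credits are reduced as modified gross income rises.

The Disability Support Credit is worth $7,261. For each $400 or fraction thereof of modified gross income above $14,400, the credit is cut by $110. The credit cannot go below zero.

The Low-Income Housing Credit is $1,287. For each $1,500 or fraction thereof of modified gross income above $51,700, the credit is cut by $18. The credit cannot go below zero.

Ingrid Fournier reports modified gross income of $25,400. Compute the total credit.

$5,468

Disability Support Credit: income exceeds $14,400 by $11,000, which is 28 full-or-partial $400 increments; reduction = 28 × $110 = $3,080, leaving $4,181.
Low-Income Housing Credit: $25,400 is at or below the $51,700 threshold, so the full $1,287 applies.
Total: $4,181 + $1,287 = $5,468.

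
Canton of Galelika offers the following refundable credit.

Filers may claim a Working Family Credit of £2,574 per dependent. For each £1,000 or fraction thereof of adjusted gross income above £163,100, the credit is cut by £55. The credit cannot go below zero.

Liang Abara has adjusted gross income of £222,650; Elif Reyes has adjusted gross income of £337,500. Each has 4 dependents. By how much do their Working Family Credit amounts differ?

£6,325

Liang (£222,650): Working Family Credit: base = 4 × £2,574 = £10,296. income exceeds £163,100 by £59,550, which is 60 full-or-partial £1,000 increments; reduction = 60 × £55 = £3,300, leaving £6,996.
Elif (£337,500): Working Family Credit: base = 4 × £2,574 = £10,296. income exceeds £163,100 by £174,400, which is 175 full-or-partial £1,000 increments; reduction = 175 × £55 = £9,625, leaving £671.
Difference: |£6,996 − £671| = £6,325.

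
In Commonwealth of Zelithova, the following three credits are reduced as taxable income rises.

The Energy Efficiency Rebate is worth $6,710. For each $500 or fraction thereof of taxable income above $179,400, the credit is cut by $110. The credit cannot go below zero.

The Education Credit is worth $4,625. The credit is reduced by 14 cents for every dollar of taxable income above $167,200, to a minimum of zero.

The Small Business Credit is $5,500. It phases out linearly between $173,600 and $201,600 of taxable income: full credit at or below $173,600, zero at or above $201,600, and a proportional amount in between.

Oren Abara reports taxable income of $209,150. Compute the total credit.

$110

Energy Efficiency Rebate: income exceeds $179,400 by $29,750, which is 60 full-or-partial $500 increments; reduction = 60 × $110 = $6,600, leaving $110.
Education Credit: 14% of the $41,950 excess over $167,200 is $5,873 ≥ base, so the credit is $0.
Small Business Credit: $209,150 is at or above $201,600, so the credit is $0.
Total: $110 + $0 + $0 = $110.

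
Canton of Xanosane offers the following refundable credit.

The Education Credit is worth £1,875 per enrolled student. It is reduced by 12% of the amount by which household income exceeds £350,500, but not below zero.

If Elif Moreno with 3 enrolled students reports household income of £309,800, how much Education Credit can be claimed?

£5,625

Education Credit: base = 3 × £1,875 = £5,625. £309,800 is at or below the £350,500 threshold, so the full £5,625 applies.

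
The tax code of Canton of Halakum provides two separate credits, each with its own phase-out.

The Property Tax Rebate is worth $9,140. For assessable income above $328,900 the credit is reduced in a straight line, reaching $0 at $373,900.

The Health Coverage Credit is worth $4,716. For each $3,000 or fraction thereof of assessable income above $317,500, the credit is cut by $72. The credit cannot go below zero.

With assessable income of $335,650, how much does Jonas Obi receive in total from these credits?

$11,981

Property Tax Rebate: $335,650 is $6,750 into a $45,000 phase-out range, leaving 38,250/45,000 of the credit: $9,140 × 38,250/45,000 = $7,769.
Health Coverage Credit: income exceeds $317,500 by $18,150, which is 7 full-or-partial $3,000 increments; reduction = 7 × $72 = $504, leaving $4,212.
Total: $7,769 + $4,212 = $11,981.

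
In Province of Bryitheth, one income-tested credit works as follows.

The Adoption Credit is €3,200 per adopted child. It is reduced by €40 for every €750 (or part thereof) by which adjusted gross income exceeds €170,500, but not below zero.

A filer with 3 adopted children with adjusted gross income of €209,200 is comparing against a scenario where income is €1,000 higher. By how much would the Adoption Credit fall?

€40

At €209,200 — base = 3 × €3,200 = €9,600. income exceeds €170,500 by €38,700, which is 52 full-or-partial €750 increments; reduction = 52 × €40 = €2,080, leaving €7,520.
At €210,200 — base = 3 × €3,200 = €9,600. income exceeds €170,500 by €39,700, which is 53 full-or-partial €750 increments; reduction = 53 × €40 = €2,120, leaving €7,480.
Lost: €7,520 − €7,480 = €40.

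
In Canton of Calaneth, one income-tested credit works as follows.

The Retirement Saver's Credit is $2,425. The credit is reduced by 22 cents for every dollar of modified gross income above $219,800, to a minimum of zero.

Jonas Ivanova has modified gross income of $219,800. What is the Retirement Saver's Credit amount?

Retirement Saver's Credit: $219,800 is at or below the $219,800 threshold, so the full $2,425 applies.

$2,425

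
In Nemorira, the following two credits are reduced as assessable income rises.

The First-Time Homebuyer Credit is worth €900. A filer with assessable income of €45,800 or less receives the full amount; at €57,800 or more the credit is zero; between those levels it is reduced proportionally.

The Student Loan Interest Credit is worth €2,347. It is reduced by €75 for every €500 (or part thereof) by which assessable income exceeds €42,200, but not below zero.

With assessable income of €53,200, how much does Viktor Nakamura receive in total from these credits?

First-Time Homebuyer Credit: €53,200 is €7,400 into a €12,000 phase-out range, leaving 4,600/12,000 of the credit: €900 × 4,600/12,000 = €345.
Student Loan Interest Credit: income exceeds €42,200 by €11,000, which is 22 full-or-partial €500 increments; reduction = 22 × €75 = €1,650, leaving €697.
Total: €345 + €697 = €1,042.

€1,042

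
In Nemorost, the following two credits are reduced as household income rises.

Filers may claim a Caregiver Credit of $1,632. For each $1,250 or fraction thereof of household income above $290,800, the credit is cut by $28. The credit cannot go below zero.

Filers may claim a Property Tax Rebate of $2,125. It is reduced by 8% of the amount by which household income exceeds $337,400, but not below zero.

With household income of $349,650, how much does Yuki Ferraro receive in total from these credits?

Caregiver Credit: income exceeds $290,800 by $58,850, which is 48 full-or-partial $1,250 increments; reduction = 48 × $28 = $1,344, leaving $288.
Property Tax Rebate: 8% of the $12,250 excess over $337,400 is $980; credit = $2,125 − $980 = $1,145.
Total: $288 + $1,145 = $1,433.

$1,433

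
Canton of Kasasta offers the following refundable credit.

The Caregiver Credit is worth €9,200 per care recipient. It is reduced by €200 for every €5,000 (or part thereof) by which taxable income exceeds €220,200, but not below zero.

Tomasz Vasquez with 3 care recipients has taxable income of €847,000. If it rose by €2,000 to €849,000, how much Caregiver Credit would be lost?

€0

At €847,000 — base = 3 × €9,200 = €27,600. income exceeds €220,200 by €626,800, which is 126 full-or-partial €5,000 increments; reduction = 126 × €200 = €25,200, leaving €2,400.
At €849,000 — base = 3 × €9,200 = €27,600. income exceeds €220,200 by €628,800, which is 126 full-or-partial €5,000 increments; reduction = 126 × €200 = €25,200, leaving €2,400.
Lost: €2,400 − €2,400 = €0.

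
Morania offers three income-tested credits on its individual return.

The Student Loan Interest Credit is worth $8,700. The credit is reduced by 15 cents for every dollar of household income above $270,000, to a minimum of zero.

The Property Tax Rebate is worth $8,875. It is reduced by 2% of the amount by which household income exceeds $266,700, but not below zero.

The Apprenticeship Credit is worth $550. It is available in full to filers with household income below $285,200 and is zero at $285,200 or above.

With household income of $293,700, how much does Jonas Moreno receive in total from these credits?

$13,480

Student Loan Interest Credit: 15% of the $23,700 excess over $270,000 is $3,555; credit = $8,700 − $3,555 = $5,145.
Property Tax Rebate: 2% of the $27,000 excess over $266,700 is $540; credit = $8,875 − $540 = $8,335.
Apprenticeship Credit: $293,700 meets or exceeds the $285,200 cutoff, so the credit is $0.
Total: $5,145 + $8,335 + $0 = $13,480.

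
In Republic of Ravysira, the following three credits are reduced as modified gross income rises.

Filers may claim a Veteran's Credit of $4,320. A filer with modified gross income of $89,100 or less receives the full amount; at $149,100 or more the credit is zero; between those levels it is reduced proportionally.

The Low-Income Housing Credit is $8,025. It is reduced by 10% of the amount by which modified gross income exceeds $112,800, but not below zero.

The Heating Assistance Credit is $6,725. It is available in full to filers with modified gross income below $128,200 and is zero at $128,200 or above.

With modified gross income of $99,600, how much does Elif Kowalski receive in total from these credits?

$18,314

Veteran's Credit: $99,600 is $10,500 into a $60,000 phase-out range, leaving 49,500/60,000 of the credit: $4,320 × 49,500/60,000 = $3,564.
Low-Income Housing Credit: $99,600 is at or below the $112,800 threshold, so the full $8,025 applies.
Heating Assistance Credit: $99,600 is below the $128,200 cutoff, so the full $6,725 applies.
Total: $3,564 + $8,025 + $6,725 = $18,314.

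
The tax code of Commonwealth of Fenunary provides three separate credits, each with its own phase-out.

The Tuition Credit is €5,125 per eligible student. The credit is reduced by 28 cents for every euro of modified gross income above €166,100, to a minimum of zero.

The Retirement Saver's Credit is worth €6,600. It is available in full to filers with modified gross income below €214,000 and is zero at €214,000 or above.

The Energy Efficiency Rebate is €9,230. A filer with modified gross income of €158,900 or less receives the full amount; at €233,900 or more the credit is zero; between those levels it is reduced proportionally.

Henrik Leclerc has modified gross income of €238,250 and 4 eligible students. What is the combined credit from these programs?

Tuition Credit: base = 4 × €5,125 = €20,500. 28% of the €72,150 excess over €166,100 is €20,202; credit = €20,500 − €20,202 = €298.
Retirement Saver's Credit: €238,250 meets or exceeds the €214,000 cutoff, so the credit is €0.
Energy Efficiency Rebate: €238,250 is at or above €233,900, so the credit is €0.
Total: €298 + €0 + €0 = €298.

€298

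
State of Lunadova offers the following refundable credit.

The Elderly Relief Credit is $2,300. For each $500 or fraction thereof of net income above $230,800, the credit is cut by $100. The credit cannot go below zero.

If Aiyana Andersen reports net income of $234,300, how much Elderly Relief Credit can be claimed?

Elderly Relief Credit: income exceeds $230,800 by $3,500, which is 7 full-or-partial $500 increments; reduction = 7 × $100 = $700, leaving $1,600.

$1,600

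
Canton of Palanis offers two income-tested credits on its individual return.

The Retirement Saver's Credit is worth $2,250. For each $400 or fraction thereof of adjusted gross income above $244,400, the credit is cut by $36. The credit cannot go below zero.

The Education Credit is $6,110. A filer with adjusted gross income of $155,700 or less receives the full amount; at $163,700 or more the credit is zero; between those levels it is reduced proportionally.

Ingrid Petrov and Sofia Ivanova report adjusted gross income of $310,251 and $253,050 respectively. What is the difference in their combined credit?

$1,458

Ingrid ($310,251): Retirement Saver's Credit: income exceeds $244,400 by $65,851 → 165 increments × $36 = $5,940 ≥ base, so the credit is $0. Education Credit: $310,251 is at or above $163,700, so the credit is $0. total $0 + $0 = $0
Sofia ($253,050): Retirement Saver's Credit: income exceeds $244,400 by $8,650, which is 22 full-or-partial $400 increments; reduction = 22 × $36 = $792, leaving $1,458. Education Credit: $253,050 is at or above $163,700, so the credit is $0. total $1,458 + $0 = $1,458
Difference: |$0 − $1,458| = $1,458.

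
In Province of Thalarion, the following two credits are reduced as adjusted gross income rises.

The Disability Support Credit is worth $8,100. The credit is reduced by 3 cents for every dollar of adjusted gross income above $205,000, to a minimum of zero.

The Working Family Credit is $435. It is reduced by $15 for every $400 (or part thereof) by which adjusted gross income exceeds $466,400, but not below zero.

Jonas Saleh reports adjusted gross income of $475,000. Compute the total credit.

Disability Support Credit: 3% of the $270,000 excess over $205,000 is $8,100 ≥ base, so the credit is $0.
Working Family Credit: income exceeds $466,400 by $8,600, which is 22 full-or-partial $400 increments; reduction = 22 × $15 = $330, leaving $105.
Total: $0 + $105 = $105.

$105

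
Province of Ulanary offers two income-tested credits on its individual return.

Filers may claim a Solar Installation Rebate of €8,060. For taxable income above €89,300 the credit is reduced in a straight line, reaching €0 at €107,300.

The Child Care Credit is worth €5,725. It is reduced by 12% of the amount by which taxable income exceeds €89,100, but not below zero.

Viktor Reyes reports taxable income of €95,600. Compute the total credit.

€10,184

Solar Installation Rebate: €95,600 is €6,300 into a €18,000 phase-out range, leaving 11,700/18,000 of the credit: €8,060 × 11,700/18,000 = €5,239.
Child Care Credit: 12% of the €6,500 excess over €89,100 is €780; credit = €5,725 − €780 = €4,945.
Total: €5,239 + €4,945 = €10,184.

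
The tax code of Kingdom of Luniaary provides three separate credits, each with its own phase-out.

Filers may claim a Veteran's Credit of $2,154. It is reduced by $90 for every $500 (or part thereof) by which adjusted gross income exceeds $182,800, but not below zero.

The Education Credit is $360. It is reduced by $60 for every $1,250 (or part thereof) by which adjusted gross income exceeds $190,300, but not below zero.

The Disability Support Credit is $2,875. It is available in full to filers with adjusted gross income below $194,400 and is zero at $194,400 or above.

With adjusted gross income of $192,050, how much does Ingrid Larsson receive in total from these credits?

$3,559

Veteran's Credit: income exceeds $182,800 by $9,250, which is 19 full-or-partial $500 increments; reduction = 19 × $90 = $1,710, leaving $444.
Education Credit: income exceeds $190,300 by $1,750, which is 2 full-or-partial $1,250 increments; reduction = 2 × $60 = $120, leaving $240.
Disability Support Credit: $192,050 is below the $194,400 cutoff, so the full $2,875 applies.
Total: $444 + $240 + $2,875 = $3,559.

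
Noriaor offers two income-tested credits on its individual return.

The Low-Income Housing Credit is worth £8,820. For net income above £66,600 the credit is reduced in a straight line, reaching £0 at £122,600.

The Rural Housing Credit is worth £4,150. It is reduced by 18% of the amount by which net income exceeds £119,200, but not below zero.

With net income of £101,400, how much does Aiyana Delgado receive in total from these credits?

Low-Income Housing Credit: £101,400 is £34,800 into a £56,000 phase-out range, leaving 21,200/56,000 of the credit: £8,820 × 21,200/56,000 = £3,339.
Rural Housing Credit: £101,400 is at or below the £119,200 threshold, so the full £4,150 applies.
Total: £3,339 + £4,150 = £7,489.

£7,489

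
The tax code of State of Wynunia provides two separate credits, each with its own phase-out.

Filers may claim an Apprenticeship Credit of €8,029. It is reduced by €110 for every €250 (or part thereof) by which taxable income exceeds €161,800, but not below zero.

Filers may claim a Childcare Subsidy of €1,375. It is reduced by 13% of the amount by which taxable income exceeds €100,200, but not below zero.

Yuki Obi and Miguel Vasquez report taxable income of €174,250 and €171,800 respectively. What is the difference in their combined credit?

€1,100

Yuki (€174,250): Apprenticeship Credit: income exceeds €161,800 by €12,450, which is 50 full-or-partial €250 increments; reduction = 50 × €110 = €5,500, leaving €2,529. Childcare Subsidy: 13% of the €74,050 excess over €100,200 is €9,626.50 ≥ base, so the credit is €0. total €2,529 + €0 = €2,529
Miguel (€171,800): Apprenticeship Credit: income exceeds €161,800 by €10,000, which is 40 full-or-partial €250 increments; reduction = 40 × €110 = €4,400, leaving €3,629. Childcare Subsidy: 13% of the €71,600 excess over €100,200 is €9,308 ≥ base, so the credit is €0. total €3,629 + €0 = €3,629
Difference: |€2,529 − €3,629| = €1,100.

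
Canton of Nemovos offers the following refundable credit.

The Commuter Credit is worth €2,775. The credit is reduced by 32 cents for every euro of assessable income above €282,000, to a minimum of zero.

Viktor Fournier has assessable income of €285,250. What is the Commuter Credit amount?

Commuter Credit: 32% of the €3,250 excess over €282,000 is €1,040; credit = €2,775 − €1,040 = €1,735.

€1,735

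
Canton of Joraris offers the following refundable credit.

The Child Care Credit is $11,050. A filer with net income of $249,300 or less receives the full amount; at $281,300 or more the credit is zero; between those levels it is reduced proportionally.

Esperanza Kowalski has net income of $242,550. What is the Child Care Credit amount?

Child Care Credit: $242,550 is at or below the $249,300 threshold, so the full $11,050 applies.

$11,050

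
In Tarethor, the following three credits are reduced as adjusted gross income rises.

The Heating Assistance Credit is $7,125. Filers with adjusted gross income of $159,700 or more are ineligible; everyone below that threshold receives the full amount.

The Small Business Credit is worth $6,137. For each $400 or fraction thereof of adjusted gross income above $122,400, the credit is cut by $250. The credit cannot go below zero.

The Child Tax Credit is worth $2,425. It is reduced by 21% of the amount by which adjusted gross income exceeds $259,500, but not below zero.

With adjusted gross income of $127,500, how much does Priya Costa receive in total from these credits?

$12,437

Heating Assistance Credit: $127,500 is below the $159,700 cutoff, so the full $7,125 applies.
Small Business Credit: income exceeds $122,400 by $5,100, which is 13 full-or-partial $400 increments; reduction = 13 × $250 = $3,250, leaving $2,887.
Child Tax Credit: $127,500 is at or below the $259,500 threshold, so the full $2,425 applies.
Total: $7,125 + $2,887 + $2,425 = $12,437.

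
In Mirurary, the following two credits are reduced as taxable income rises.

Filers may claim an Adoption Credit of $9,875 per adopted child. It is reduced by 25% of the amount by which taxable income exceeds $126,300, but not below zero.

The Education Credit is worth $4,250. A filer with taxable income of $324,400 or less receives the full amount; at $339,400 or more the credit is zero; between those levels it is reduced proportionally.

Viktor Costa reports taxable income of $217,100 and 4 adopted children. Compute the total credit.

Adoption Credit: base = 4 × $9,875 = $39,500. 25% of the $90,800 excess over $126,300 is $22,700; credit = $39,500 − $22,700 = $16,800.
Education Credit: $217,100 is at or below the $324,400 threshold, so the full $4,250 applies.
Total: $16,800 + $4,250 = $21,050.

$21,050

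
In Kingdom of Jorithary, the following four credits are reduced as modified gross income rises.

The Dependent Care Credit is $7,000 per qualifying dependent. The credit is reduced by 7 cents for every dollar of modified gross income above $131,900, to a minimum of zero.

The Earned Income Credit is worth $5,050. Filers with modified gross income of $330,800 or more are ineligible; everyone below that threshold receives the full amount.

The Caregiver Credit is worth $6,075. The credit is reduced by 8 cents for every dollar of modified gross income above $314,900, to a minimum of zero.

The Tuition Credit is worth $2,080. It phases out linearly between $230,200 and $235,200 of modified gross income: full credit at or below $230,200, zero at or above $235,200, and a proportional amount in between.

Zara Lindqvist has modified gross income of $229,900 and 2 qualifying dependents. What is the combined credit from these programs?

$20,345

Dependent Care Credit: base = 2 × $7,000 = $14,000. 7% of the $98,000 excess over $131,900 is $6,860; credit = $14,000 − $6,860 = $7,140.
Earned Income Credit: $229,900 is below the $330,800 cutoff, so the full $5,050 applies.
Caregiver Credit: $229,900 is at or below the $314,900 threshold, so the full $6,075 applies.
Tuition Credit: $229,900 is at or below the $230,200 threshold, so the full $2,080 applies.
Total: $7,140 + $5,050 + $6,075 + $2,080 = $20,345.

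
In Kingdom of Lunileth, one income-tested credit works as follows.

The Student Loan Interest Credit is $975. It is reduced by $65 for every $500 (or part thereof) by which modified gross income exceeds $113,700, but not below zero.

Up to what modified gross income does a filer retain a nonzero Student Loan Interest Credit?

After 14 increments the reduction is 14 × $65 = $910, leaving $65; one more increment wipes it out. Increment 14 ends at excess 14 × $500 = $7,000, so the highest qualifying income is $113,700 + $7,000 = $120,700.

$120,700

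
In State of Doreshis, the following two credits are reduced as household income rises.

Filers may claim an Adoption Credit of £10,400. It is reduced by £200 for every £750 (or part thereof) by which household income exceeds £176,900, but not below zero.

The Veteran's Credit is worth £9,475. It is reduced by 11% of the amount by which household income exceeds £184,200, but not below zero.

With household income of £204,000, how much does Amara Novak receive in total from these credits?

£10,297

Adoption Credit: income exceeds £176,900 by £27,100, which is 37 full-or-partial £750 increments; reduction = 37 × £200 = £7,400, leaving £3,000.
Veteran's Credit: 11% of the £19,800 excess over £184,200 is £2,178; credit = £9,475 − £2,178 = £7,297.
Total: £3,000 + £7,297 = £10,297.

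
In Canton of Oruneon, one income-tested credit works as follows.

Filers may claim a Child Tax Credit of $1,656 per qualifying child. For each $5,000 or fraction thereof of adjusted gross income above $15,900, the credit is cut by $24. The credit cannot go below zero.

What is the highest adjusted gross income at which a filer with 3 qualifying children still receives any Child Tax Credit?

$1,045,900

Full credit = 3 × $1,656 = $4,968.
After 206 increments the reduction is 206 × $24 = $4,944, leaving $24; one more increment wipes it out. Increment 206 ends at excess 206 × $5,000 = $1,030,000, so the highest qualifying income is $15,900 + $1,030,000 = $1,045,900.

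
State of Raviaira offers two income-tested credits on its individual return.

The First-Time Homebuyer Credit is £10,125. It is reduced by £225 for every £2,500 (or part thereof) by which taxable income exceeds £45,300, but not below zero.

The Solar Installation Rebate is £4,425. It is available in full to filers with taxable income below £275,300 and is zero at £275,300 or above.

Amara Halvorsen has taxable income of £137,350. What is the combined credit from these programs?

£6,225

First-Time Homebuyer Credit: income exceeds £45,300 by £92,050, which is 37 full-or-partial £2,500 increments; reduction = 37 × £225 = £8,325, leaving £1,800.
Solar Installation Rebate: £137,350 is below the £275,300 cutoff, so the full £4,425 applies.
Total: £1,800 + £4,425 = £6,225.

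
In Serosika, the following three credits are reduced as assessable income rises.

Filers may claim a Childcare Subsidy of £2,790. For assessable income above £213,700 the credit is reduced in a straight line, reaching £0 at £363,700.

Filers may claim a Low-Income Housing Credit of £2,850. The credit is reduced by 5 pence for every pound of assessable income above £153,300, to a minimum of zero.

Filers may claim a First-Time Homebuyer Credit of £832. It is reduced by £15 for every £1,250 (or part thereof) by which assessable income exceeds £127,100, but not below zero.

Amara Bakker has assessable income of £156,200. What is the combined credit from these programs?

£5,967

Childcare Subsidy: £156,200 is at or below the £213,700 threshold, so the full £2,790 applies.
Low-Income Housing Credit: 5% of the £2,900 excess over £153,300 is £145; credit = £2,850 − £145 = £2,705.
First-Time Homebuyer Credit: income exceeds £127,100 by £29,100, which is 24 full-or-partial £1,250 increments; reduction = 24 × £15 = £360, leaving £472.
Total: £2,790 + £2,705 + £472 = £5,967.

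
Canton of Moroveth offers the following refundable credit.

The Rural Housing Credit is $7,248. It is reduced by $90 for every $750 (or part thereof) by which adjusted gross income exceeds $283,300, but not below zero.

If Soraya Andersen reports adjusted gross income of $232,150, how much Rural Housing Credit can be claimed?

$7,248

Rural Housing Credit: $232,150 is at or below the $283,300 threshold, so the full $7,248 applies.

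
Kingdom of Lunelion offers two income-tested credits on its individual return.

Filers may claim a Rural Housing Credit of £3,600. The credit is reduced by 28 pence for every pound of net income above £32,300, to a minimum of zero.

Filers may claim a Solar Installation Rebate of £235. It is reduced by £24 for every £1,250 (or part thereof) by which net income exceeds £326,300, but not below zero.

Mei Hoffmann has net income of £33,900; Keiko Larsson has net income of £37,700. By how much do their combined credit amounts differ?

Mei (£33,900): Rural Housing Credit: 28% of the £1,600 excess over £32,300 is £448; credit = £3,600 − £448 = £3,152. Solar Installation Rebate: £33,900 is at or below the £326,300 threshold, so the full £235 applies. total £3,152 + £235 = £3,387
Keiko (£37,700): Rural Housing Credit: 28% of the £5,400 excess over £32,300 is £1,512; credit = £3,600 − £1,512 = £2,088. Solar Installation Rebate: £37,700 is at or below the £326,300 threshold, so the full £235 applies. total £2,088 + £235 = £2,323
Difference: |£3,387 − £2,323| = £1,064.

£1,064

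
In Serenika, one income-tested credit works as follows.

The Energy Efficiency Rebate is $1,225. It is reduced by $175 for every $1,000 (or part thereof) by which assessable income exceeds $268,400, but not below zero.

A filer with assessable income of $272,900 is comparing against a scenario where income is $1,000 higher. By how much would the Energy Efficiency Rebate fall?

At $272,900 — income exceeds $268,400 by $4,500, which is 5 full-or-partial $1,000 increments; reduction = 5 × $175 = $875, leaving $350.
At $273,900 — income exceeds $268,400 by $5,500, which is 6 full-or-partial $1,000 increments; reduction = 6 × $175 = $1,050, leaving $175.
Lost: $350 − $175 = $175.

$175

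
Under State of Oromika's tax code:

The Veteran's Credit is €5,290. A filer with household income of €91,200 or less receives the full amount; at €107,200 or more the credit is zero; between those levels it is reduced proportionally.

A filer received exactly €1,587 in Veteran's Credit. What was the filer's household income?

€1,587 is 1,587/5,290 of the full €5,290, so 3,703/5,290 of the €16,000 range has been used: income = €91,200 + €16,000 × 3,703/5,290 = €102,400.

€102,400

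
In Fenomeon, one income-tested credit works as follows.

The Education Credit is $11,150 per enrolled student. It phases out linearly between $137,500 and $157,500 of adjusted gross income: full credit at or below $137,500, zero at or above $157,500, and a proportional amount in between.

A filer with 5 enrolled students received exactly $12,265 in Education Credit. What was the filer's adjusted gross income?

Full credit = 5 × $11,150 = $55,750.
$12,265 is 12,265/55,750 of the full $55,750, so 43,485/55,750 of the $20,000 range has been used: income = $137,500 + $20,000 × 43,485/55,750 = $153,100.

$153,100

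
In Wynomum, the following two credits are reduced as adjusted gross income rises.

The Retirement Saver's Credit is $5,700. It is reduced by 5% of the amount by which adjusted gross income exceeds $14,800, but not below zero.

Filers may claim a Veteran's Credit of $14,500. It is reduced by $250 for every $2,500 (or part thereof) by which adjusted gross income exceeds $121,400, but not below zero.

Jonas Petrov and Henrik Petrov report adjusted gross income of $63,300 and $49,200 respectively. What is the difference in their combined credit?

Jonas ($63,300): Retirement Saver's Credit: 5% of the $48,500 excess over $14,800 is $2,425; credit = $5,700 − $2,425 = $3,275. Veteran's Credit: $63,300 is at or below the $121,400 threshold, so the full $14,500 applies. total $3,275 + $14,500 = $17,775
Henrik ($49,200): Retirement Saver's Credit: 5% of the $34,400 excess over $14,800 is $1,720; credit = $5,700 − $1,720 = $3,980. Veteran's Credit: $49,200 is at or below the $121,400 threshold, so the full $14,500 applies. total $3,980 + $14,500 = $18,480
Difference: |$17,775 − $18,480| = $705.

$705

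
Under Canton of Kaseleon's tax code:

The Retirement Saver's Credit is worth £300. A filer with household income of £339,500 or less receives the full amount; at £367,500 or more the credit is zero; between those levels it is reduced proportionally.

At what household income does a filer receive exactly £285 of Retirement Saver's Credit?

£285 is 285/300 of the full £300, so 15/300 of the £28,000 range has been used: income = £339,500 + £28,000 × 15/300 = £340,900.

£340,900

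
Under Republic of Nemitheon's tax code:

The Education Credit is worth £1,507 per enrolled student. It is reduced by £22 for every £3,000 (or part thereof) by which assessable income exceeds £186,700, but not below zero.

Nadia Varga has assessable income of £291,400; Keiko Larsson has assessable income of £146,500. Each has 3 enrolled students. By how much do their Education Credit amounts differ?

£770

Nadia (£291,400): Education Credit: base = 3 × £1,507 = £4,521. income exceeds £186,700 by £104,700, which is 35 full-or-partial £3,000 increments; reduction = 35 × £22 = £770, leaving £3,751.
Keiko (£146,500): Education Credit: base = 3 × £1,507 = £4,521. £146,500 is at or below the £186,700 threshold, so the full £4,521 applies.
Difference: |£3,751 − £4,521| = £770.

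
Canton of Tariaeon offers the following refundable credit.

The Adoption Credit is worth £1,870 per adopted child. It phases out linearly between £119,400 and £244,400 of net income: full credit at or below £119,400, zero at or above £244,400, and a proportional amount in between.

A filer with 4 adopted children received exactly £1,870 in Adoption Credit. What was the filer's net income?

Full credit = 4 × £1,870 = £7,480.
£1,870 is 1,870/7,480 of the full £7,480, so 5,610/7,480 of the £125,000 range has been used: income = £119,400 + £125,000 × 5,610/7,480 = £213,150.

£213,150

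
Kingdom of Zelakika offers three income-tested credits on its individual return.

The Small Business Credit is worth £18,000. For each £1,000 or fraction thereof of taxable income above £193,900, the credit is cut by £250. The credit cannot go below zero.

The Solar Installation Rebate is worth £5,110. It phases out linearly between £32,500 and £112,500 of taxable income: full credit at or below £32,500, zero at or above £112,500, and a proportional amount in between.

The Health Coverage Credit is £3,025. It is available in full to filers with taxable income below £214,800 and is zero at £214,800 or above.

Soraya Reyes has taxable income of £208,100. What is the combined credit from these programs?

Small Business Credit: income exceeds £193,900 by £14,200, which is 15 full-or-partial £1,000 increments; reduction = 15 × £250 = £3,750, leaving £14,250.
Solar Installation Rebate: £208,100 is at or above £112,500, so the credit is £0.
Health Coverage Credit: £208,100 is below the £214,800 cutoff, so the full £3,025 applies.
Total: £14,250 + £0 + £3,025 = £17,275.

£17,275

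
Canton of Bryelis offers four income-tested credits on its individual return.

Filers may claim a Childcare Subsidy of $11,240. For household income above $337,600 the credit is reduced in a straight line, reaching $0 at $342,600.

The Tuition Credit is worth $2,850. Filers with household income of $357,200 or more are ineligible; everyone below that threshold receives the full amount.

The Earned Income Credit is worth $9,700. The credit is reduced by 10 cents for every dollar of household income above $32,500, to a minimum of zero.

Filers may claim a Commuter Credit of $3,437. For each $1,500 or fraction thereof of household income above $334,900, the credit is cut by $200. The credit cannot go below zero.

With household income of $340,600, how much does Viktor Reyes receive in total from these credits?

Childcare Subsidy: $340,600 is $3,000 into a $5,000 phase-out range, leaving 2,000/5,000 of the credit: $11,240 × 2,000/5,000 = $4,496.
Tuition Credit: $340,600 is below the $357,200 cutoff, so the full $2,850 applies.
Earned Income Credit: 10% of the $308,100 excess over $32,500 is $30,810 ≥ base, so the credit is $0.
Commuter Credit: income exceeds $334,900 by $5,700, which is 4 full-or-partial $1,500 increments; reduction = 4 × $200 = $800, leaving $2,637.
Total: $4,496 + $2,850 + $0 + $2,637 = $9,983.

$9,983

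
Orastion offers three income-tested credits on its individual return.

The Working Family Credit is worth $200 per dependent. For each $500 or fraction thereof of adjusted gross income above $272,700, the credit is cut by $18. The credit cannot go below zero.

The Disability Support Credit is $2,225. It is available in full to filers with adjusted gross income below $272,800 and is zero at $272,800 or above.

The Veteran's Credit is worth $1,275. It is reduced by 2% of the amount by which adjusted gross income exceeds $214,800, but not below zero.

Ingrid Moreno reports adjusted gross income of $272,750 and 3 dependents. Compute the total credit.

Working Family Credit: base = 3 × $200 = $600. income exceeds $272,700 by $50, which is 1 full-or-partial $500 increment; reduction = 1 × $18 = $18, leaving $582.
Disability Support Credit: $272,750 is below the $272,800 cutoff, so the full $2,225 applies.
Veteran's Credit: 2% of the $57,950 excess over $214,800 is $1,159; credit = $1,275 − $1,159 = $116.
Total: $582 + $2,225 + $116 = $2,923.

$2,923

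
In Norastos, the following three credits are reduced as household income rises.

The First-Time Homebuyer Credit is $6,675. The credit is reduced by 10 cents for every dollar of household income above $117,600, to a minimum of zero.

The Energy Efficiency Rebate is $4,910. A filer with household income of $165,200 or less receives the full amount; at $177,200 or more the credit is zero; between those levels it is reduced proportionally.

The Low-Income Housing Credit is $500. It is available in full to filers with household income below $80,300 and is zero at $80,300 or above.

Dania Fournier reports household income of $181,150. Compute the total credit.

$320

First-Time Homebuyer Credit: 10% of the $63,550 excess over $117,600 is $6,355; credit = $6,675 − $6,355 = $320.
Energy Efficiency Rebate: $181,150 is at or above $177,200, so the credit is $0.
Low-Income Housing Credit: $181,150 meets or exceeds the $80,300 cutoff, so the credit is $0.
Total: $320 + $0 + $0 = $320.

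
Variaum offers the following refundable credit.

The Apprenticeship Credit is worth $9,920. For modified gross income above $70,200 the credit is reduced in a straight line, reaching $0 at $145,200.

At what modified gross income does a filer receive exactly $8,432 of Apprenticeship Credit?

$81,450

$8,432 is 8,432/9,920 of the full $9,920, so 1,488/9,920 of the $75,000 range has been used: income = $70,200 + $75,000 × 1,488/9,920 = $81,450.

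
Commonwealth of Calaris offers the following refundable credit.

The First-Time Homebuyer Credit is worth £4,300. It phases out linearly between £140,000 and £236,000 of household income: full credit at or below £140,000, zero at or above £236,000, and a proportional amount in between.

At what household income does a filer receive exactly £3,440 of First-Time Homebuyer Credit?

£3,440 is 3,440/4,300 of the full £4,300, so 860/4,300 of the £96,000 range has been used: income = £140,000 + £96,000 × 860/4,300 = £159,200.

£159,200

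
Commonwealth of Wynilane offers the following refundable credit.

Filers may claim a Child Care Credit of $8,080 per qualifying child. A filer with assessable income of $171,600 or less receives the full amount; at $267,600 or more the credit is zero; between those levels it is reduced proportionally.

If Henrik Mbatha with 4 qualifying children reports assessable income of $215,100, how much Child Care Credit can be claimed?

Child Care Credit: base = 4 × $8,080 = $32,320. $215,100 is $43,500 into a $96,000 phase-out range, leaving 52,500/96,000 of the credit: $32,320 × 52,500/96,000 = $17,675.

$17,675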